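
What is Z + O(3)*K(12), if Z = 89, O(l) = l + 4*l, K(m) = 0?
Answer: 89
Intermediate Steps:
O(l) = 5*l
Z + O(3)*K(12) = 89 + (5*3)*0 = 89 + 15*0 = 89 + 0 = 89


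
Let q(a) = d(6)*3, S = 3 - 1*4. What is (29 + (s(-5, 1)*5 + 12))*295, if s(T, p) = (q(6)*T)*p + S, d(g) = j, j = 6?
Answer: -122130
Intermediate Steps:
d(g) = 6
S = -1 (S = 3 - 4 = -1)
q(a) = 18 (q(a) = 6*3 = 18)
s(T, p) = -1 + 18*T*p (s(T, p) = (18*T)*p - 1 = 18*T*p - 1 = -1 + 18*T*p)
(29 + (s(-5, 1)*5 + 12))*295 = (29 + ((-1 + 18*(-5)*1)*5 + 12))*295 = (29 + ((-1 - 90)*5 + 12))*295 = (29 + (-91*5 + 12))*295 = (29 + (-455 + 12))*295 = (29 - 443)*295 = -414*295 = -122130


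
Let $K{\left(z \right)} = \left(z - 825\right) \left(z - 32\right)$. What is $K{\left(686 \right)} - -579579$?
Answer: $488673$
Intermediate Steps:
$K{\left(z \right)} = \left(-825 + z\right) \left(-32 + z\right)$
$K{\left(686 \right)} - -579579 = \left(26400 + 686^{2} - 587902\right) - -579579 = \left(26400 + 470596 - 587902\right) + 579579 = -90906 + 579579 = 488673$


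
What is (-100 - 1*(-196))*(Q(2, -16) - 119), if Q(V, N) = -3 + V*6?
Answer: -10560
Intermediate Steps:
Q(V, N) = -3 + 6*V
(-100 - 1*(-196))*(Q(2, -16) - 119) = (-100 - 1*(-196))*((-3 + 6*2) - 119) = (-100 + 196)*((-3 + 12) - 119) = 96*(9 - 119) = 96*(-110) = -10560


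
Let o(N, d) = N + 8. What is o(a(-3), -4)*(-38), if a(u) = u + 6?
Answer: -418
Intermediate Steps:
a(u) = 6 + u
o(N, d) = 8 + N
o(a(-3), -4)*(-38) = (8 + (6 - 3))*(-38) = (8 + 3)*(-38) = 11*(-38) = -418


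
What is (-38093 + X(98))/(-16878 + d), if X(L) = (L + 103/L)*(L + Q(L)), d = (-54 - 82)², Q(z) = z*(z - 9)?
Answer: 835537/1618 ≈ 516.40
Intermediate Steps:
Q(z) = z*(-9 + z)
d = 18496 (d = (-136)² = 18496)
X(L) = (L + 103/L)*(L + L*(-9 + L))
(-38093 + X(98))/(-16878 + d) = (-38093 + (-824 + 98³ - 8*98² + 103*98))/(-16878 + 18496) = (-38093 + (-824 + 941192 - 8*9604 + 10094))/1618 = (-38093 + (-824 + 941192 - 76832 + 10094))*(1/1618) = (-38093 + 873630)*(1/1618) = 835537*(1/1618) = 835537/1618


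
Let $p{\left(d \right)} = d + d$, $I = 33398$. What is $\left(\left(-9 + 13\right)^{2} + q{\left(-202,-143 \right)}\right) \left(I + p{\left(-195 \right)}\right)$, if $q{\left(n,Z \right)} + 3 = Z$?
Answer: $-4291040$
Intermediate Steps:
$p{\left(d \right)} = 2 d$
$q{\left(n,Z \right)} = -3 + Z$
$\left(\left(-9 + 13\right)^{2} + q{\left(-202,-143 \right)}\right) \left(I + p{\left(-195 \right)}\right) = \left(\left(-9 + 13\right)^{2} - 146\right) \left(33398 + 2 \left(-195\right)\right) = \left(4^{2} - 146\right) \left(33398 - 390\right) = \left(16 - 146\right) 33008 = \left(-130\right) 33008 = -4291040$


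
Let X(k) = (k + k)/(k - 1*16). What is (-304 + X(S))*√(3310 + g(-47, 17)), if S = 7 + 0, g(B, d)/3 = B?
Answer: -2750*√3169/9 ≈ -17201.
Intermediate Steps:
g(B, d) = 3*B
S = 7
X(k) = 2*k/(-16 + k) (X(k) = (2*k)/(k - 16) = (2*k)/(-16 + k) = 2*k/(-16 + k))
(-304 + X(S))*√(3310 + g(-47, 17)) = (-304 + 2*7/(-16 + 7))*√(3310 + 3*(-47)) = (-304 + 2*7/(-9))*√(3310 - 141) = (-304 + 2*7*(-⅑))*√3169 = (-304 - 14/9)*√3169 = -2750*√3169/9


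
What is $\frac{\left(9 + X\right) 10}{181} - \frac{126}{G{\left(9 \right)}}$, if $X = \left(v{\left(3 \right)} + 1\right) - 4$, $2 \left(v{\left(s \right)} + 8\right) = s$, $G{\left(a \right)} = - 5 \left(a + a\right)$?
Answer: $\frac{1242}{905} \approx 1.3724$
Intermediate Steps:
$G{\left(a \right)} = - 10 a$ ($G{\left(a \right)} = - 5 \cdot 2 a = - 10 a$)
$v{\left(s \right)} = -8 + \frac{s}{2}$
$X = - \frac{19}{2}$ ($X = \left(\left(-8 + \frac{1}{2} \cdot 3\right) + 1\right) - 4 = \left(\left(-8 + \frac{3}{2}\right) + 1\right) - 4 = \left(- \frac{13}{2} + 1\right) - 4 = - \frac{11}{2} - 4 = - \frac{19}{2} \approx -9.5$)
$\frac{\left(9 + X\right) 10}{181} - \frac{126}{G{\left(9 \right)}} = \frac{\left(9 - \frac{19}{2}\right) 10}{181} - \frac{126}{\left(-10\right) 9} = \left(- \frac{1}{2}\right) 10 \cdot \frac{1}{181} - \frac{126}{-90} = \left(-5\right) \frac{1}{181} - - \frac{7}{5} = - \frac{5}{181} + \frac{7}{5} = \frac{1242}{905}$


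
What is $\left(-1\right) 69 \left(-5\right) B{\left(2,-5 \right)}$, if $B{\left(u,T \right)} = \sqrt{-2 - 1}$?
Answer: $345 i \sqrt{3} \approx 597.56 i$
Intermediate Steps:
$B{\left(u,T \right)} = i \sqrt{3}$ ($B{\left(u,T \right)} = \sqrt{-3} = i \sqrt{3}$)
$\left(-1\right) 69 \left(-5\right) B{\left(2,-5 \right)} = \left(-1\right) 69 \left(-5\right) i \sqrt{3} = \left(-69\right) \left(-5\right) i \sqrt{3} = 345 i \sqrt{3}$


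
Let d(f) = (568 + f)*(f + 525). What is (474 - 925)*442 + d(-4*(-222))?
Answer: 1857986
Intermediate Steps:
d(f) = (525 + f)*(568 + f) (d(f) = (568 + f)*(525 + f) = (525 + f)*(568 + f))
(474 - 925)*442 + d(-4*(-222)) = (474 - 925)*442 + (298200 + (-4*(-222))² + 1093*(-4*(-222))) = -451*442 + (298200 + 888² + 1093*888) = -199342 + (298200 + 788544 + 970584) = -199342 + 2057328 = 1857986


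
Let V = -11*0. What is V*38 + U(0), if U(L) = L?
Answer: 0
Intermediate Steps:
V = 0
V*38 + U(0) = 0*38 + 0 = 0 + 0 = 0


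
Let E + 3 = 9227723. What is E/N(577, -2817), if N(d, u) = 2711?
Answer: 9227720/2711 ≈ 3403.8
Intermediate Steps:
E = 9227720 (E = -3 + 9227723 = 9227720)
E/N(577, -2817) = 9227720/2711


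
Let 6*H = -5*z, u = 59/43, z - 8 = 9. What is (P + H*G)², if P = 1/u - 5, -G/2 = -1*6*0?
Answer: 63504/3481 ≈ 18.243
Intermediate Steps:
z = 17 (z = 8 + 9 = 17)
u = 59/43 (u = 59*(1/43) = 59/43 ≈ 1.3721)
G = 0 (G = -2*(-1*6)*0 = -(-12)*0 = -2*0 = 0)
H = -85/6 (H = (-5*17)/6 = (⅙)*(-85) = -85/6 ≈ -14.167)
P = -252/59 (P = 1/(59/43) - 5 = 43/59 - 5 = -252/59 ≈ -4.2712)
(P + H*G)² = (-252/59 - 85/6*0)² = (-252/59 + 0)² = (-252/59)² = 63504/3481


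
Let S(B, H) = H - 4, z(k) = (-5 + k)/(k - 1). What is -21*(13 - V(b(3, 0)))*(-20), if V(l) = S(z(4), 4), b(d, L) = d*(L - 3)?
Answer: 5460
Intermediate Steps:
z(k) = (-5 + k)/(-1 + k)
S(B, H) = -4 + H
b(d, L) = d*(-3 + L)
V(l) = 0 (V(l) = -4 + 4 = 0)
-21*(13 - V(b(3, 0)))*(-20) = -21*(13 - 1*0)*(-20) = -21*(13 + 0)*(-20) = -21*13*(-20) = -273*(-20) = 5460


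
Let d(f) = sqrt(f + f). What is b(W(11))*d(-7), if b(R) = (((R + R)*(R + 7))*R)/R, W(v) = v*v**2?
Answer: 3561756*I*sqrt(14) ≈ 1.3327e+7*I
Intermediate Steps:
W(v) = v**3
d(f) = sqrt(2)*sqrt(f) (d(f) = sqrt(2*f) = sqrt(2)*sqrt(f))
b(R) = 2*R*(7 + R) (b(R) = (((2*R)*(7 + R))*R)/R = ((2*R*(7 + R))*R)/R = (2*R**2*(7 + R))/R = 2*R*(7 + R))
b(W(11))*d(-7) = (2*11**3*(7 + 11**3))*(sqrt(2)*sqrt(-7)) = (2*1331*(7 + 1331))*(sqrt(2)*(I*sqrt(7))) = (2*1331*1338)*(I*sqrt(14)) = 3561756*(I*sqrt(14)) = 3561756*I*sqrt(14)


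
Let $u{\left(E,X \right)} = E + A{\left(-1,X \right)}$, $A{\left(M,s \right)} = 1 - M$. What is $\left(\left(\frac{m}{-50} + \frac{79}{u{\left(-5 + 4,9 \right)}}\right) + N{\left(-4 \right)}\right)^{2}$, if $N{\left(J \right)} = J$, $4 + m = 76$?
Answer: $\frac{3381921}{625} \approx 5411.1$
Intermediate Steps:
$m = 72$ ($m = -4 + 76 = 72$)
$u{\left(E,X \right)} = 2 + E$ ($u{\left(E,X \right)} = E + \left(1 - -1\right) = E + \left(1 + 1\right) = E + 2 = 2 + E$)
$\left(\left(\frac{m}{-50} + \frac{79}{u{\left(-5 + 4,9 \right)}}\right) + N{\left(-4 \right)}\right)^{2} = \left(\left(\frac{72}{-50} + \frac{79}{2 + \left(-5 + 4\right)}\right) - 4\right)^{2} = \left(\left(72 \left(- \frac{1}{50}\right) + \frac{79}{2 - 1}\right) - 4\right)^{2} = \left(\left(- \frac{36}{25} + \frac{79}{1}\right) - 4\right)^{2} = \left(\left(- \frac{36}{25} + 79 \cdot 1\right) - 4\right)^{2} = \left(\left(- \frac{36}{25} + 79\right) - 4\right)^{2} = \left(\frac{1939}{25} - 4\right)^{2} = \left(\frac{1839}{25}\right)^{2} = \frac{3381921}{625}$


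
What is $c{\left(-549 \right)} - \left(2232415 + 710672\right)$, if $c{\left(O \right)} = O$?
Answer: $-2943636$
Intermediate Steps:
$c{\left(-549 \right)} - \left(2232415 + 710672\right) = -549 - \left(2232415 + 710672\right) = -549 - 2943087 = -2943636$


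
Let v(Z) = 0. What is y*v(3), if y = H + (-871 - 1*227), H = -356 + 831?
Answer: 0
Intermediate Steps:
H = 475
y = -623 (y = 475 + (-871 - 1*227) = 475 + (-871 - 227) = 475 - 1098 = -623)
y*v(3) = -623*0 = 0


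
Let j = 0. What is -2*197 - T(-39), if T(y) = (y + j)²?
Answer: -1915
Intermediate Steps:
T(y) = y² (T(y) = (y + 0)² = y²)
-2*197 - T(-39) = -2*197 - 1*(-39)² = -394 - 1*1521 = -394 - 1521 = -1915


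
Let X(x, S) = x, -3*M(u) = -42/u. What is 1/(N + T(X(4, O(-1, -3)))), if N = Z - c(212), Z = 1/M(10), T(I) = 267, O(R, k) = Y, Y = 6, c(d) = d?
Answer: 7/390 ≈ 0.017949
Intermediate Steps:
M(u) = 14/u (M(u) = -(-14)/u = 14/u)
O(R, k) = 6
Z = 5/7 (Z = 1/(14/10) = 1/(14*(⅒)) = 1/(7/5) = 5/7 ≈ 0.71429)
N = -1479/7 (N = 5/7 - 1*212 = 5/7 - 212 = -1479/7 ≈ -211.29)
1/(N + T(X(4, O(-1, -3)))) = 1/(-1479/7 + 267) = 1/(390/7) = 7/390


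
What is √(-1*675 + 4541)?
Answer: √3866 ≈ 62.177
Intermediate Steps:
√(-1*675 + 4541) = √(-675 + 4541) = √3866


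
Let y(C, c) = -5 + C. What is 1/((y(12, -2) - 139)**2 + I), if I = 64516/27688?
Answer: 6922/120625057 ≈ 5.7384e-5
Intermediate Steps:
I = 16129/6922 (I = 64516*(1/27688) = 16129/6922 ≈ 2.3301)
1/((y(12, -2) - 139)**2 + I) = 1/(((-5 + 12) - 139)**2 + 16129/6922) = 1/((7 - 139)**2 + 16129/6922) = 1/((-132)**2 + 16129/6922) = 1/(17424 + 16129/6922) = 1/(120625057/6922) = 6922/120625057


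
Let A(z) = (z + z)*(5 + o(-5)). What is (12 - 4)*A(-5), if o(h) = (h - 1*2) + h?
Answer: 560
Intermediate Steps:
o(h) = -2 + 2*h (o(h) = (h - 2) + h = (-2 + h) + h = -2 + 2*h)
A(z) = -14*z (A(z) = (z + z)*(5 + (-2 + 2*(-5))) = (2*z)*(5 + (-2 - 10)) = (2*z)*(5 - 12) = (2*z)*(-7) = -14*z)
(12 - 4)*A(-5) = (12 - 4)*(-14*(-5)) = 8*70 = 560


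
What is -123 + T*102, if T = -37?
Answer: -3897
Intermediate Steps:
-123 + T*102 = -123 - 37*102 = -123 - 3774 = -3897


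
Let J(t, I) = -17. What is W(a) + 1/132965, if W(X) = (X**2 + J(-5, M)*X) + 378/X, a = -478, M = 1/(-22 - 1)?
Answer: 7519117697204/31778635 ≈ 2.3661e+5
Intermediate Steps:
M = -1/23 (M = 1/(-23) = -1/23 ≈ -0.043478)
W(X) = X**2 - 17*X + 378/X (W(X) = (X**2 - 17*X) + 378/X = X**2 - 17*X + 378/X)
W(a) + 1/132965 = (378 + (-478)**2*(-17 - 478))/(-478) + 1/132965 = -(378 + 228484*(-495))/478 + 1/132965 = -(378 - 113099580)/478 + 1/132965 = -1/478*(-113099202) + 1/132965 = 56549601/239 + 1/132965 = 7519117697204/31778635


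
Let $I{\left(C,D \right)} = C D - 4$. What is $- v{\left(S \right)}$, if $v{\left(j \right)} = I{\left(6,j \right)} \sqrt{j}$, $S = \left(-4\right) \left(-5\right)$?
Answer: $- 232 \sqrt{5} \approx -518.77$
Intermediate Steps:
$S = 20$
$I{\left(C,D \right)} = -4 + C D$
$v{\left(j \right)} = \sqrt{j} \left(-4 + 6 j\right)$ ($v{\left(j \right)} = \left(-4 + 6 j\right) \sqrt{j} = \sqrt{j} \left(-4 + 6 j\right)$)
$- v{\left(S \right)} = - \sqrt{20} \left(-4 + 6 \cdot 20\right) = - 2 \sqrt{5} \left(-4 + 120\right) = - 2 \sqrt{5} \cdot 116 = - 232 \sqrt{5}$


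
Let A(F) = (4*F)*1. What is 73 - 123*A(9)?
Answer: -4355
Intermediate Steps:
A(F) = 4*F
73 - 123*A(9) = 73 - 492*9 = 73 - 123*36 = 73 - 4428 = -4355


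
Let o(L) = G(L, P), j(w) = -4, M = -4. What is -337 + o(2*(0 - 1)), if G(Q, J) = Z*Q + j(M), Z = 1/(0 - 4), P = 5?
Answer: -681/2 ≈ -340.50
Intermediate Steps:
Z = -1/4 (Z = 1/(-4) = -1/4 ≈ -0.25000)
G(Q, J) = -4 - Q/4 (G(Q, J) = -Q/4 - 4 = -4 - Q/4)
o(L) = -4 - L/4
-337 + o(2*(0 - 1)) = -337 + (-4 - (0 - 1)/2) = -337 + (-4 - (-1)/2) = -337 + (-4 - 1/4*(-2)) = -337 + (-4 + 1/2) = -337 - 7/2 = -681/2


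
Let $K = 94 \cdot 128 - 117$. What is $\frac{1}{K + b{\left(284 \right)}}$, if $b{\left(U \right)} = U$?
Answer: $\frac{1}{12199} \approx 8.1974 \cdot 10^{-5}$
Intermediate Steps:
$K = 11915$ ($K = 12032 - 117 = 11915$)
$\frac{1}{K + b{\left(284 \right)}} = \frac{1}{11915 + 284} = \frac{1}{12199}$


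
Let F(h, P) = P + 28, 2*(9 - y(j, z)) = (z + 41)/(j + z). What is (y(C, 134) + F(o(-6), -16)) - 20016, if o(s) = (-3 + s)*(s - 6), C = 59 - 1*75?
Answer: -4718995/236 ≈ -19996.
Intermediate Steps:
C = -16 (C = 59 - 75 = -16)
y(j, z) = 9 - (41 + z)/(2*(j + z)) (y(j, z) = 9 - (z + 41)/(2*(j + z)) = 9 - (41 + z)/(2*(j + z)))
o(s) = (-6 + s)*(-3 + s) (o(s) = (-3 + s)*(-6 + s) = (-6 + s)*(-3 + s))
F(h, P) = 28 + P
(y(C, 134) + F(o(-6), -16)) - 20016 = ((-41 + 17*134 + 18*(-16))/(2*(-16 + 134)) + (28 - 16)) - 20016 = ((½)*(-41 + 2278 - 288)/118 + 12) - 20016 = ((½)*(1/118)*1949 + 12) - 20016 = (1949/236 + 12) - 20016 = 4781/236 - 20016 = -4718995/236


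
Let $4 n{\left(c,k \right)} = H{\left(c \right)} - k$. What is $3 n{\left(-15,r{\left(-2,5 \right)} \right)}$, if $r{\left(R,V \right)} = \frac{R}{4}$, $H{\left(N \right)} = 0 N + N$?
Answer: $- \frac{87}{8} \approx -10.875$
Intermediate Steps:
$H{\left(N \right)} = N$ ($H{\left(N \right)} = 0 + N = N$)
$r{\left(R,V \right)} = \frac{R}{4}$ ($r{\left(R,V \right)} = R \frac{1}{4} = \frac{R}{4}$)
$n{\left(c,k \right)} = - \frac{k}{4} + \frac{c}{4}$ ($n{\left(c,k \right)} = \frac{c - k}{4} = - \frac{k}{4} + \frac{c}{4}$)
$3 n{\left(-15,r{\left(-2,5 \right)} \right)} = 3 \left(- \frac{\frac{1}{4} \left(-2\right)}{4} + \frac{1}{4} \left(-15\right)\right) = 3 \left(\left(- \frac{1}{4}\right) \left(- \frac{1}{2}\right) - \frac{15}{4}\right) = 3 \left(\frac{1}{8} - \frac{15}{4}\right) = 3 \left(- \frac{29}{8}\right) = - \frac{87}{8}$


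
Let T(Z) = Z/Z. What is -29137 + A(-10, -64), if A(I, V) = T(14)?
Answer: -29136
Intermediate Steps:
T(Z) = 1
A(I, V) = 1
-29137 + A(-10, -64) = -29137 + 1 = -29136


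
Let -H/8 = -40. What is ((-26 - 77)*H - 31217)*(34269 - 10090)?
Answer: -1551735683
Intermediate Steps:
H = 320 (H = -8*(-40) = 320)
((-26 - 77)*H - 31217)*(34269 - 10090) = ((-26 - 77)*320 - 31217)*(34269 - 10090) = (-103*320 - 31217)*24179 = (-32960 - 31217)*24179 = -64177*24179 = -1551735683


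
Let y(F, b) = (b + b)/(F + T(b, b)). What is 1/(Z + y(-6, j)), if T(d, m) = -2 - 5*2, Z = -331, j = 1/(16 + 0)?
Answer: -144/47665 ≈ -0.0030211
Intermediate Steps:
j = 1/16 ≈ 0.062500
T(d, m) = -12 (T(d, m) = -2 - 10 = -12)
y(F, b) = 2*b/(-12 + F) (y(F, b) = (b + b)/(F - 12) = (2*b)/(-12 + F) = 2*b/(-12 + F))
1/(Z + y(-6, j)) = 1/(-331 + 2*(1/16)/(-12 - 6)) = 1/(-331 + 2*(1/16)/(-18)) = 1/(-331 + 2*(1/16)*(-1/18)) = 1/(-331 - 1/144) = 1/(-47665/144) = -144/47665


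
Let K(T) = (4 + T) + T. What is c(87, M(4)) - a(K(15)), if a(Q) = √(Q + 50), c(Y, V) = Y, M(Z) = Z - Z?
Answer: 87 - 2*√21 ≈ 77.835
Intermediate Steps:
M(Z) = 0
K(T) = 4 + 2*T
a(Q) = √(50 + Q)
c(87, M(4)) - a(K(15)) = 87 - √(50 + (4 + 2*15)) = 87 - √(50 + (4 + 30)) = 87 - √(50 + 34) = 87 - √84 = 87 - 2*√21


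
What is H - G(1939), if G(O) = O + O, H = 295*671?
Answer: 194067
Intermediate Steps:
H = 197945
G(O) = 2*O
H - G(1939) = 197945 - 2*1939 = 197945 - 1*3878 = 197945 - 3878 = 194067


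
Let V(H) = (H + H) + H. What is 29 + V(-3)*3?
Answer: 2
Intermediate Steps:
V(H) = 3*H (V(H) = 2*H + H = 3*H)
29 + V(-3)*3 = 29 + (3*(-3))*3 = 29 - 9*3 = 29 - 27 = 2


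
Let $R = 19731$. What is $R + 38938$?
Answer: $58669$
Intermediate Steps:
$R + 38938 = 19731 + 38938 = 58669$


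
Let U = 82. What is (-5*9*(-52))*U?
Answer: 191880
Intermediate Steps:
(-5*9*(-52))*U = (-5*9*(-52))*82 = -45*(-52)*82 = 2340*82 = 191880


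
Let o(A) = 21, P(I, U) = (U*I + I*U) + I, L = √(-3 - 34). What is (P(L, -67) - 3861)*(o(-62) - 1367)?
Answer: 5196906 + 179018*I*√37 ≈ 5.1969e+6 + 1.0889e+6*I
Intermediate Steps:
L = I*√37 (L = √(-37) = I*√37 ≈ 6.0828*I)
P(I, U) = I + 2*I*U (P(I, U) = (I*U + I*U) + I = 2*I*U + I = I + 2*I*U)
(P(L, -67) - 3861)*(o(-62) - 1367) = ((I*√37)*(1 + 2*(-67)) - 3861)*(21 - 1367) = ((I*√37)*(1 - 134) - 3861)*(-1346) = ((I*√37)*(-133) - 3861)*(-1346) = (-133*I*√37 - 3861)*(-1346) = (-3861 - 133*I*√37)*(-1346) = 5196906 + 179018*I*√37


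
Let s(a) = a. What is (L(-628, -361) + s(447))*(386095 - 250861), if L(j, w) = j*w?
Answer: 30719079270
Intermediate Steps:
(L(-628, -361) + s(447))*(386095 - 250861) = (-628*(-361) + 447)*(386095 - 250861) = (226708 + 447)*135234 = 227155*135234 = 30719079270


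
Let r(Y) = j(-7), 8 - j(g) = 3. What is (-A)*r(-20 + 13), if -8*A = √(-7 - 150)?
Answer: 5*I*√157/8 ≈ 7.8312*I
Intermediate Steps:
j(g) = 5 (j(g) = 8 - 1*3 = 8 - 3 = 5)
A = -I*√157/8 (A = -√(-7 - 150)/8 = -I*√157/8 ≈ -1.5662*I)
r(Y) = 5
(-A)*r(-20 + 13) = -(-1)*I*√157/8*5 = (I*√157/8)*5 = 5*I*√157/8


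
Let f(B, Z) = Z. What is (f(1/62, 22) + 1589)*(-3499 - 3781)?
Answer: -11728080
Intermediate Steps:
(f(1/62, 22) + 1589)*(-3499 - 3781) = (22 + 1589)*(-3499 - 3781) = 1611*(-7280) = -11728080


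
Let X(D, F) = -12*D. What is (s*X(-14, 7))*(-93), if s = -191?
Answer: 2984184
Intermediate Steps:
(s*X(-14, 7))*(-93) = -(-2292)*(-14)*(-93) = -191*168*(-93) = -32088*(-93) = 2984184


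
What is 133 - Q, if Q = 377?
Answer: -244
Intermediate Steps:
133 - Q = 133 - 1*377 = 133 - 377 = -244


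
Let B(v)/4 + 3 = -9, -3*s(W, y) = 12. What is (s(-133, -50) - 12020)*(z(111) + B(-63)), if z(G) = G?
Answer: -757512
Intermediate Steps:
s(W, y) = -4 (s(W, y) = -⅓*12 = -4)
B(v) = -48 (B(v) = -12 + 4*(-9) = -12 - 36 = -48)
(s(-133, -50) - 12020)*(z(111) + B(-63)) = (-4 - 12020)*(111 - 48) = -12024*63 = -757512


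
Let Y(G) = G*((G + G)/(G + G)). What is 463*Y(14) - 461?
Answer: 6021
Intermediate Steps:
Y(G) = G (Y(G) = G*((2*G)/((2*G))) = G*((2*G)*(1/(2*G))) = G*1 = G)
463*Y(14) - 461 = 463*14 - 461 = 6482 - 461 = 6021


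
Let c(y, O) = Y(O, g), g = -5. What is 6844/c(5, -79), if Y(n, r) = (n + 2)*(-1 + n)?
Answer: 1711/1540 ≈ 1.1110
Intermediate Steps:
Y(n, r) = (-1 + n)*(2 + n) (Y(n, r) = (2 + n)*(-1 + n) = (-1 + n)*(2 + n))
c(y, O) = -2 + O + O²
6844/c(5, -79) = 6844/(-2 - 79 + (-79)²) = 6844/(-2 - 79 + 6241) = 6844/6160 = 6844*(1/6160) = 1711/1540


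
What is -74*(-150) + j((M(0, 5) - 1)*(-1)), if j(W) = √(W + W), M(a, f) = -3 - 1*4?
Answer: 11104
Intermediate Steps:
M(a, f) = -7 (M(a, f) = -3 - 4 = -7)
j(W) = √2*√W (j(W) = √(2*W) = √2*√W)
-74*(-150) + j((M(0, 5) - 1)*(-1)) = -74*(-150) + √2*√((-7 - 1)*(-1)) = 11100 + √2*√(-8*(-1)) = 11100 + √2*√8 = 11100 + √2*(2*√2) = 11100 + 4 = 11104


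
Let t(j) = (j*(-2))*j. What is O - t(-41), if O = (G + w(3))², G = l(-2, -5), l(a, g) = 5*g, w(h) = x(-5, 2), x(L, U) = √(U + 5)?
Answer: 3994 - 50*√7 ≈ 3861.7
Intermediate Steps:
t(j) = -2*j² (t(j) = (-2*j)*j = -2*j²)
x(L, U) = √(5 + U)
w(h) = √7 (w(h) = √(5 + 2) = √7)
G = -25 (G = 5*(-5) = -25)
O = (-25 + √7)² ≈ 499.71
O - t(-41) = (25 - √7)² - (-2)*(-41)² = (25 - √7)² - (-2)*1681 = (25 - √7)² - 1*(-3362) = (25 - √7)² + 3362 = 3362 + (25 - √7)²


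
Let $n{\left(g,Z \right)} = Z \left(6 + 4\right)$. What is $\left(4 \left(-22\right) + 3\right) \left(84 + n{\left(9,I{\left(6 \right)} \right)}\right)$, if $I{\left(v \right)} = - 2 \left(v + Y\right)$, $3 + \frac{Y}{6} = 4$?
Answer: $13260$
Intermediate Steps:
$Y = 6$ ($Y = -18 + 6 \cdot 4 = -18 + 24 = 6$)
$I{\left(v \right)} = -12 - 2 v$ ($I{\left(v \right)} = - 2 \left(v + 6\right) = - 2 \left(6 + v\right) = -12 - 2 v$)
$n{\left(g,Z \right)} = 10 Z$ ($n{\left(g,Z \right)} = Z 10 = 10 Z$)
$\left(4 \left(-22\right) + 3\right) \left(84 + n{\left(9,I{\left(6 \right)} \right)}\right) = \left(4 \left(-22\right) + 3\right) \left(84 + 10 \left(-12 - 12\right)\right) = \left(-88 + 3\right) \left(84 + 10 \left(-12 - 12\right)\right) = - 85 \left(84 + 10 \left(-24\right)\right) = - 85 \left(84 - 240\right) = \left(-85\right) \left(-156\right) = 13260$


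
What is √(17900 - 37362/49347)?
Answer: 71*√960720294/16449 ≈ 133.79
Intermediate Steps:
√(17900 - 37362/49347) = √(17900 - 37362*1/49347) = √(17900 - 12454/16449) = √(294424646/16449) = 71*√960720294/16449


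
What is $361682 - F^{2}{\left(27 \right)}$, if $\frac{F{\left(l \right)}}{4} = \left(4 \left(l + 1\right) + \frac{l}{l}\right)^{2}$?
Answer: $-2608396094$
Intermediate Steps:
$F{\left(l \right)} = 4 \left(5 + 4 l\right)^{2}$ ($F{\left(l \right)} = 4 \left(4 \left(l + 1\right) + \frac{l}{l}\right)^{2} = 4 \left(4 \left(1 + l\right) + 1\right)^{2} = 4 \left(\left(4 + 4 l\right) + 1\right)^{2} = 4 \left(5 + 4 l\right)^{2}$)
$361682 - F^{2}{\left(27 \right)} = 361682 - \left(4 \left(5 + 4 \cdot 27\right)^{2}\right)^{2} = 361682 - \left(4 \left(5 + 108\right)^{2}\right)^{2} = 361682 - \left(4 \cdot 113^{2}\right)^{2} = 361682 - \left(4 \cdot 12769\right)^{2} = 361682 - 51076^{2} = 361682 - 2608757776 = -2608396094$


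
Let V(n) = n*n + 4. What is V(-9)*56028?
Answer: 4762380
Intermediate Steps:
V(n) = 4 + n² (V(n) = n² + 4 = 4 + n²)
V(-9)*56028 = (4 + (-9)²)*56028 = (4 + 81)*56028 = 85*56028 = 4762380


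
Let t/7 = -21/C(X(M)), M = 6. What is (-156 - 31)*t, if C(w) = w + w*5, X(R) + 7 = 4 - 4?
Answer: -1309/2 ≈ -654.50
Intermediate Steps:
X(R) = -7 (X(R) = -7 + (4 - 4) = -7 + 0 = -7)
C(w) = 6*w (C(w) = w + 5*w = 6*w)
t = 7/2 (t = 7*(-21/(6*(-7))) = 7*(-21/(-42)) = 7*(-21*(-1/42)) = 7*(½) = 7/2 ≈ 3.5000)
(-156 - 31)*t = (-156 - 31)*(7/2) = -187*7/2 = -1309/2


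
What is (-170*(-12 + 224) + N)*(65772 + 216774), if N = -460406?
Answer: -140268831516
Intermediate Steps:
(-170*(-12 + 224) + N)*(65772 + 216774) = (-170*(-12 + 224) - 460406)*(65772 + 216774) = (-170*212 - 460406)*282546 = (-36040 - 460406)*282546 = -496446*282546 = -140268831516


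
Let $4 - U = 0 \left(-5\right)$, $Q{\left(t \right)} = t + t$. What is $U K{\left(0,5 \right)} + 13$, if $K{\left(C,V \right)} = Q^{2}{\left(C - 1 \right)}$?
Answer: $29$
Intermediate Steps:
$Q{\left(t \right)} = 2 t$
$U = 4$ ($U = 4 - 0 \left(-5\right) = 4 - 0 = 4 + 0 = 4$)
$K{\left(C,V \right)} = \left(-2 + 2 C\right)^{2}$ ($K{\left(C,V \right)} = \left(2 \left(C - 1\right)\right)^{2} = \left(2 \left(-1 + C\right)\right)^{2} = \left(-2 + 2 C\right)^{2}$)
$U K{\left(0,5 \right)} + 13 = 4 \cdot 4 \left(-1 + 0\right)^{2} + 13 = 4 \cdot 4 \left(-1\right)^{2} + 13 = 4 \cdot 4 \cdot 1 + 13 = 4 \cdot 4 + 13 = 16 + 13 = 29$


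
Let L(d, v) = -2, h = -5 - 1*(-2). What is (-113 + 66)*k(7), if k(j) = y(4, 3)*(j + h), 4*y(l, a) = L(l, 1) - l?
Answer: 282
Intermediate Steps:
h = -3 (h = -5 + 2 = -3)
y(l, a) = -½ - l/4 (y(l, a) = (-2 - l)/4 = -½ - l/4)
k(j) = 9/2 - 3*j/2 (k(j) = (-½ - ¼*4)*(j - 3) = (-½ - 1)*(-3 + j) = -3*(-3 + j)/2 = 9/2 - 3*j/2)
(-113 + 66)*k(7) = (-113 + 66)*(9/2 - 3/2*7) = -47*(9/2 - 21/2) = -47*(-6) = 282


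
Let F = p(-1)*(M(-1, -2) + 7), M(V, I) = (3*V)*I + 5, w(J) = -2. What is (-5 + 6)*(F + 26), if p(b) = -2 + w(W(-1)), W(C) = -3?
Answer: -46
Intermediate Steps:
p(b) = -4 (p(b) = -2 - 2 = -4)
M(V, I) = 5 + 3*I*V (M(V, I) = 3*I*V + 5 = 5 + 3*I*V)
F = -72 (F = -4*((5 + 3*(-2)*(-1)) + 7) = -4*((5 + 6) + 7) = -4*(11 + 7) = -4*18 = -72)
(-5 + 6)*(F + 26) = (-5 + 6)*(-72 + 26) = 1*(-46) = -46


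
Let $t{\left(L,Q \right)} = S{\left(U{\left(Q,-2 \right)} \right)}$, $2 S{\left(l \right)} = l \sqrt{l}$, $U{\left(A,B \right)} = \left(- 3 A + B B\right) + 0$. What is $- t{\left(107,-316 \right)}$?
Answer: $- 952 \sqrt{238} \approx -14687.0$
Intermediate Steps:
$U{\left(A,B \right)} = B^{2} - 3 A$ ($U{\left(A,B \right)} = \left(- 3 A + B^{2}\right) + 0 = \left(B^{2} - 3 A\right) + 0 = B^{2} - 3 A$)
$S{\left(l \right)} = \frac{l^{\frac{3}{2}}}{2}$ ($S{\left(l \right)} = \frac{l \sqrt{l}}{2} = \frac{l^{\frac{3}{2}}}{2}$)
$t{\left(L,Q \right)} = \frac{\left(4 - 3 Q\right)^{\frac{3}{2}}}{2}$ ($t{\left(L,Q \right)} = \frac{\left(\left(-2\right)^{2} - 3 Q\right)^{\frac{3}{2}}}{2} = \frac{\left(4 - 3 Q\right)^{\frac{3}{2}}}{2}$)
$- t{\left(107,-316 \right)} = - \frac{\left(4 - -948\right)^{\frac{3}{2}}}{2} = - \frac{\left(4 + 948\right)^{\frac{3}{2}}}{2} = - \frac{952^{\frac{3}{2}}}{2} = - \frac{1904 \sqrt{238}}{2} = - 952 \sqrt{238}$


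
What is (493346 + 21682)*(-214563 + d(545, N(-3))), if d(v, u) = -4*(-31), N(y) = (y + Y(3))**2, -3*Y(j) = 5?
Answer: -110442089292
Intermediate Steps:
Y(j) = -5/3 (Y(j) = -1/3*5 = -5/3)
N(y) = (-5/3 + y)**2 (N(y) = (y - 5/3)**2 = (-5/3 + y)**2)
d(v, u) = 124
(493346 + 21682)*(-214563 + d(545, N(-3))) = (493346 + 21682)*(-214563 + 124) = 515028*(-214439) = -110442089292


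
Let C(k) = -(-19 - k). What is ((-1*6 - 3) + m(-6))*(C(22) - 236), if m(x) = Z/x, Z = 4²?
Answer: 2275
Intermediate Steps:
Z = 16
m(x) = 16/x
C(k) = 19 + k
((-1*6 - 3) + m(-6))*(C(22) - 236) = ((-1*6 - 3) + 16/(-6))*((19 + 22) - 236) = ((-6 - 3) + 16*(-⅙))*(41 - 236) = (-9 - 8/3)*(-195) = -35/3*(-195) = 2275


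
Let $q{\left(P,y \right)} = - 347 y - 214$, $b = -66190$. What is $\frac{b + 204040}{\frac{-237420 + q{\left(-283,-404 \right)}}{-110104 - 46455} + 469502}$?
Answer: $\frac{10790829075}{36752430532} \approx 0.29361$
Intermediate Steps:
$q{\left(P,y \right)} = -214 - 347 y$
$\frac{b + 204040}{\frac{-237420 + q{\left(-283,-404 \right)}}{-110104 - 46455} + 469502} = \frac{-66190 + 204040}{\frac{-237420 - -139974}{-110104 - 46455} + 469502} = \frac{137850}{\frac{-237420 + \left(-214 + 140188\right)}{-156559} + 469502} = \frac{137850}{\left(-237420 + 139974\right) \left(- \frac{1}{156559}\right) + 469502} = \frac{137850}{\left(-97446\right) \left(- \frac{1}{156559}\right) + 469502} = \frac{137850}{\frac{97446}{156559} + 469502} = \frac{137850}{\frac{73504861064}{156559}} = 137850 \cdot \frac{156559}{73504861064} = \frac{10790829075}{36752430532}$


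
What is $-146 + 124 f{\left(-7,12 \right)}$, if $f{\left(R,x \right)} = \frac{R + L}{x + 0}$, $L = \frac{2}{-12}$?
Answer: $- \frac{3961}{18} \approx -220.06$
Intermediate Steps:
$L = - \frac{1}{6}$ ($L = 2 \left(- \frac{1}{12}\right) = - \frac{1}{6} \approx -0.16667$)
$f{\left(R,x \right)} = \frac{- \frac{1}{6} + R}{x}$ ($f{\left(R,x \right)} = \frac{R - \frac{1}{6}}{x + 0} = \frac{- \frac{1}{6} + R}{x}$)
$-146 + 124 f{\left(-7,12 \right)} = -146 + 124 \frac{- \frac{1}{6} - 7}{12} = -146 + 124 \cdot \frac{1}{12} \left(- \frac{43}{6}\right) = -146 + 124 \left(- \frac{43}{72}\right) = -146 - \frac{1333}{18} = - \frac{3961}{18}$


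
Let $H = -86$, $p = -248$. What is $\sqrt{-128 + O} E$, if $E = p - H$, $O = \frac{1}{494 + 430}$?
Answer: $- \frac{27 i \sqrt{27320601}}{77} \approx - 1832.8 i$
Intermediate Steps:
$O = \frac{1}{924} \approx 0.0010823$
$E = -162$ ($E = -248 - -86 = -248 + 86 = -162$)
$\sqrt{-128 + O} E = \sqrt{-128 + \frac{1}{924}} \left(-162\right) = \sqrt{- \frac{118271}{924}} \left(-162\right) = \frac{i \sqrt{27320601}}{462} \left(-162\right) = - \frac{27 i \sqrt{27320601}}{77}$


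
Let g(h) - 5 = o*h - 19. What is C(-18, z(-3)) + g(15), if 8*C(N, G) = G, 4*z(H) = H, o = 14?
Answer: 6269/32 ≈ 195.91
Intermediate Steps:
z(H) = H/4
C(N, G) = G/8
g(h) = -14 + 14*h (g(h) = 5 + (14*h - 19) = 5 + (-19 + 14*h) = -14 + 14*h)
C(-18, z(-3)) + g(15) = ((¼)*(-3))/8 + (-14 + 14*15) = (⅛)*(-¾) + (-14 + 210) = -3/32 + 196 = 6269/32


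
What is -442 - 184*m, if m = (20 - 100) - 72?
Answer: 27526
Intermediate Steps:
m = -152 (m = -80 - 72 = -152)
-442 - 184*m = -442 - 184*(-152) = -442 + 27968 = 27526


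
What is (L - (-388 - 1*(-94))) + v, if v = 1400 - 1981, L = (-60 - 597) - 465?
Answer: -1409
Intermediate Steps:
L = -1122 (L = -657 - 465 = -1122)
v = -581
(L - (-388 - 1*(-94))) + v = (-1122 - (-388 - 1*(-94))) - 581 = (-1122 - (-388 + 94)) - 581 = (-1122 - 1*(-294)) - 581 = (-1122 + 294) - 581 = -828 - 581 = -1409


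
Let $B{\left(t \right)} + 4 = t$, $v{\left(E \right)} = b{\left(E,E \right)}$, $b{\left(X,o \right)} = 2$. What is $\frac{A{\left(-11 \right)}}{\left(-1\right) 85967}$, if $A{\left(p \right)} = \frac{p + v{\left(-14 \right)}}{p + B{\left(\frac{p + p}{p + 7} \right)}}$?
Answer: $- \frac{18}{1633373} \approx -1.102 \cdot 10^{-5}$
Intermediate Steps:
$v{\left(E \right)} = 2$
$B{\left(t \right)} = -4 + t$
$A{\left(p \right)} = \frac{2 + p}{-4 + p + \frac{2 p}{7 + p}}$ ($A{\left(p \right)} = \frac{p + 2}{p - \left(4 - \frac{p + p}{p + 7}\right)} = \frac{2 + p}{p + \left(-4 + \frac{2 p}{7 + p}\right)} = \frac{2 + p}{-4 + p + \frac{2 p}{7 + p}}$)
$\frac{A{\left(-11 \right)}}{\left(-1\right) 85967} = \frac{\frac{1}{-28 - -22 - 11 \left(7 - 11\right)} \left(2 - 11\right) \left(7 - 11\right)}{\left(-1\right) 85967} = \frac{\frac{1}{-28 + 22 - -44} \left(-9\right) \left(-4\right)}{-85967} = \frac{1}{-28 + 22 + 44} \left(-9\right) \left(-4\right) \left(- \frac{1}{85967}\right) = \frac{1}{38} \left(-9\right) \left(-4\right) \left(- \frac{1}{85967}\right) = \frac{18}{19} \left(- \frac{1}{85967}\right) = - \frac{18}{1633373}$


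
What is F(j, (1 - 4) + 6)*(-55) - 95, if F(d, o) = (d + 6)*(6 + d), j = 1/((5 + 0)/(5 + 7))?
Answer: -19879/5 ≈ -3975.8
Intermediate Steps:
j = 12/5 (j = 1/(5/12) = 12/5 ≈ 2.4000)
F(d, o) = (6 + d)² (F(d, o) = (6 + d)*(6 + d) = (6 + d)²)
F(j, (1 - 4) + 6)*(-55) - 95 = (6 + 12/5)²*(-55) - 95 = (42/5)²*(-55) - 95 = (1764/25)*(-55) - 95 = -19404/5 - 95 = -19879/5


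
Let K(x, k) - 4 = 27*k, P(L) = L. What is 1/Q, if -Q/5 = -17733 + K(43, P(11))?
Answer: 1/87160 ≈ 1.1473e-5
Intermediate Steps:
K(x, k) = 4 + 27*k
Q = 87160 (Q = -5*(-17733 + (4 + 27*11)) = -5*(-17733 + (4 + 297)) = -5*(-17733 + 301) = -5*(-17432) = 87160)
1/Q = 1/87160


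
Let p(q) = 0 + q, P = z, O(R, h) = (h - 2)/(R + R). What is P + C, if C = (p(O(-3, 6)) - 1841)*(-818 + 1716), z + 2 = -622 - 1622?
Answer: -4968188/3 ≈ -1.6561e+6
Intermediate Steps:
O(R, h) = (-2 + h)/(2*R) (O(R, h) = (-2 + h)/((2*R)) = (-2 + h)*(1/(2*R)) = (-2 + h)/(2*R))
z = -2246 (z = -2 + (-622 - 1622) = -2 - 2244 = -2246)
P = -2246
p(q) = q
C = -4961450/3 (C = ((½)*(-2 + 6)/(-3) - 1841)*(-818 + 1716) = ((½)*(-⅓)*4 - 1841)*898 = (-⅔ - 1841)*898 = -5525/3*898 = -4961450/3 ≈ -1.6538e+6)
P + C = -2246 - 4961450/3 = -4968188/3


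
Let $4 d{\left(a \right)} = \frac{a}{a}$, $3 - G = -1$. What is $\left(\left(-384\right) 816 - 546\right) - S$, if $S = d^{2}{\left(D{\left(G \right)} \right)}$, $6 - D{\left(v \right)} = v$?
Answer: $- \frac{5022241}{16} \approx -3.1389 \cdot 10^{5}$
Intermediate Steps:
$G = 4$ ($G = 3 - -1 = 3 + 1 = 4$)
$D{\left(v \right)} = 6 - v$
$d{\left(a \right)} = \frac{1}{4}$ ($d{\left(a \right)} = \frac{a \frac{1}{a}}{4} = \frac{1}{4} \cdot 1 = \frac{1}{4}$)
$S = \frac{1}{16}$ ($S = \left(\frac{1}{4}\right)^{2} = \frac{1}{16} \approx 0.0625$)
$\left(\left(-384\right) 816 - 546\right) - S = \left(\left(-384\right) 816 - 546\right) - \frac{1}{16} = \left(-313344 - 546\right) - \frac{1}{16} = -313890 - \frac{1}{16} = - \frac{5022241}{16}$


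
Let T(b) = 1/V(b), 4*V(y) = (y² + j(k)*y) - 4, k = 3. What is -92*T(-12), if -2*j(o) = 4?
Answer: -92/41 ≈ -2.2439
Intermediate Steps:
j(o) = -2 (j(o) = -½*4 = -2)
V(y) = -1 - y/2 + y²/4 (V(y) = ((y² - 2*y) - 4)/4 = (-4 + y² - 2*y)/4 = -1 - y/2 + y²/4)
T(b) = 1/(-1 - b/2 + b²/4)
-92*T(-12) = -368/(-4 + (-12)² - 2*(-12)) = -368/(-4 + 144 + 24) = -368/164 = -92*1/41 = -92/41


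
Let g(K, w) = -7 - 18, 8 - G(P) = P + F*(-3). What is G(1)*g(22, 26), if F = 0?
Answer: -175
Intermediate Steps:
G(P) = 8 - P (G(P) = 8 - (P + 0*(-3)) = 8 - (P + 0) = 8 - P)
g(K, w) = -25
G(1)*g(22, 26) = (8 - 1*1)*(-25) = (8 - 1)*(-25) = 7*(-25) = -175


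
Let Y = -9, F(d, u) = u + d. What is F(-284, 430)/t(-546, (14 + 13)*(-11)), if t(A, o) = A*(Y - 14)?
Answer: 73/6279 ≈ 0.011626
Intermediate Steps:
F(d, u) = d + u
t(A, o) = -23*A (t(A, o) = A*(-9 - 14) = A*(-23) = -23*A)
F(-284, 430)/t(-546, (14 + 13)*(-11)) = (-284 + 430)/((-23*(-546))) = 146/12558 = 146*(1/12558) = 73/6279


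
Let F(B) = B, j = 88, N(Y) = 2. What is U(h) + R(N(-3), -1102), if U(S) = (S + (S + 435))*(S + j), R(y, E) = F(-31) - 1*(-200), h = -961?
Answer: 1298320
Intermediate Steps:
R(y, E) = 169 (R(y, E) = -31 - 1*(-200) = -31 + 200 = 169)
U(S) = (88 + S)*(435 + 2*S) (U(S) = (S + (S + 435))*(S + 88) = (S + (435 + S))*(88 + S) = (435 + 2*S)*(88 + S) = (88 + S)*(435 + 2*S))
U(h) + R(N(-3), -1102) = (38280 + 2*(-961)² + 611*(-961)) + 169 = (38280 + 2*923521 - 587171) + 169 = (38280 + 1847042 - 587171) + 169 = 1298151 + 169 = 1298320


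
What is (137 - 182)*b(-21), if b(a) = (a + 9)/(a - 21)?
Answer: -90/7 ≈ -12.857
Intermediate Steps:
b(a) = (9 + a)/(-21 + a)
(137 - 182)*b(-21) = (137 - 182)*((9 - 21)/(-21 - 21)) = -45*(-12)/(-42) = -(-15)*(-12)/14 = -45*2/7 = -90/7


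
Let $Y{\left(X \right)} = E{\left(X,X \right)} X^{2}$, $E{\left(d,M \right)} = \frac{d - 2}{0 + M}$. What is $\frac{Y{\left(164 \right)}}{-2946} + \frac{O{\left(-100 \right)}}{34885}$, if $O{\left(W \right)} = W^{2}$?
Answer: $- \frac{29912156}{3425707} \approx -8.7317$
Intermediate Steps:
$E{\left(d,M \right)} = \frac{-2 + d}{M}$
$Y{\left(X \right)} = X \left(-2 + X\right)$ ($Y{\left(X \right)} = \frac{-2 + X}{X} X^{2} = X \left(-2 + X\right)$)
$\frac{Y{\left(164 \right)}}{-2946} + \frac{O{\left(-100 \right)}}{34885} = \frac{164 \left(-2 + 164\right)}{-2946} + \frac{\left(-100\right)^{2}}{34885} = 164 \cdot 162 \left(- \frac{1}{2946}\right) + 10000 \cdot \frac{1}{34885} = 26568 \left(- \frac{1}{2946}\right) + \frac{2000}{6977} = - \frac{4428}{491} + \frac{2000}{6977} = - \frac{29912156}{3425707}$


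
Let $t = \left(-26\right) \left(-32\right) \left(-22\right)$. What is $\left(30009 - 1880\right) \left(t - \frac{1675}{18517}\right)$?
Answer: $- \frac{9533954456747}{18517} \approx -5.1488 \cdot 10^{8}$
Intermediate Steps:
$t = -18304$ ($t = 832 \left(-22\right) = -18304$)
$\left(30009 - 1880\right) \left(t - \frac{1675}{18517}\right) = \left(30009 - 1880\right) \left(-18304 - \frac{1675}{18517}\right) = 28129 \left(-18304 - \frac{1675}{18517}\right) = 28129 \left(- \frac{338936843}{18517}\right) = - \frac{9533954456747}{18517}$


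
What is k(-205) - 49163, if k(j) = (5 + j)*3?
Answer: -49763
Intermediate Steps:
k(j) = 15 + 3*j
k(-205) - 49163 = (15 + 3*(-205)) - 49163 = (15 - 615) - 49163 = -600 - 49163 = -49763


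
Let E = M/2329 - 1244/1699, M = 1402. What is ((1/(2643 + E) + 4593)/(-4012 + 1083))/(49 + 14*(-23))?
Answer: 48032491388446/8362201938274275 ≈ 0.0057440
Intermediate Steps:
E = -515278/3956971 (E = 1402/2329 - 1244/1699 = -515278/3956971 ≈ -0.13022)
((1/(2643 + E) + 4593)/(-4012 + 1083))/(49 + 14*(-23)) = ((1/(2643 - 515278/3956971) + 4593)/(-4012 + 1083))/(49 + 14*(-23)) = ((1/(10457759075/3956971) + 4593)/(-2929))/(49 - 322) = ((3956971/10457759075 + 4593)*(-1/2929))/(-273) = ((48032491388446/10457759075)*(-1/2929))*(-1/273) = -48032491388446/30630776330675*(-1/273) = 48032491388446/8362201938274275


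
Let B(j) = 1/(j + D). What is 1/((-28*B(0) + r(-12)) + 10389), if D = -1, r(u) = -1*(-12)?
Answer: 1/10429 ≈ 9.5886e-5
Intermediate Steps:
r(u) = 12
B(j) = 1/(-1 + j) (B(j) = 1/(j - 1) = 1/(-1 + j))
1/((-28*B(0) + r(-12)) + 10389) = 1/((-28/(-1 + 0) + 12) + 10389) = 1/((-28/(-1) + 12) + 10389) = 1/((-28*(-1) + 12) + 10389) = 1/((28 + 12) + 10389) = 1/(40 + 10389) = 1/10429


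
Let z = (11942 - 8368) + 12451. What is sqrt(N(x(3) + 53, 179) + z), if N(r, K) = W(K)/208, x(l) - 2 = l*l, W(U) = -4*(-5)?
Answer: sqrt(10832965)/26 ≈ 126.59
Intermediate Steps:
W(U) = 20
x(l) = 2 + l**2 (x(l) = 2 + l*l = 2 + l**2)
z = 16025 (z = 3574 + 12451 = 16025)
N(r, K) = 5/52 (N(r, K) = 20/208 = 20*(1/208) = 5/52)
sqrt(N(x(3) + 53, 179) + z) = sqrt(5/52 + 16025) = sqrt(833305/52) = sqrt(10832965)/26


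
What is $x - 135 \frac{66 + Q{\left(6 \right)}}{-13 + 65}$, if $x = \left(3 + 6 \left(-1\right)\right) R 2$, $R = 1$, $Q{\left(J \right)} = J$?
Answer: $- \frac{2508}{13} \approx -192.92$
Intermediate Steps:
$x = -6$ ($x = \left(3 + 6 \left(-1\right)\right) 1 \cdot 2 = \left(3 - 6\right) 1 \cdot 2 = \left(-3\right) 1 \cdot 2 = \left(-3\right) 2 = -6$)
$x - 135 \frac{66 + Q{\left(6 \right)}}{-13 + 65} = -6 - 135 \frac{66 + 6}{-13 + 65} = -6 - 135 \cdot \frac{72}{52} = -6 - 135 \cdot 72 \cdot \frac{1}{52} = -6 - \frac{2430}{13} = - \frac{2508}{13}$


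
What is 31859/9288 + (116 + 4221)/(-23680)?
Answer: 89267383/27492480 ≈ 3.2470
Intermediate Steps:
31859/9288 + (116 + 4221)/(-23680) = 31859*(1/9288) + 4337*(-1/23680) = 31859/9288 - 4337/23680 = 89267383/27492480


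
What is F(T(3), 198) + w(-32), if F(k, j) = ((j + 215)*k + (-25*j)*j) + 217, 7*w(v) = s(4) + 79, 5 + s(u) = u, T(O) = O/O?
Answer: -6856212/7 ≈ -9.7946e+5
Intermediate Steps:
T(O) = 1
s(u) = -5 + u
w(v) = 78/7 (w(v) = ((-5 + 4) + 79)/7 = (-1 + 79)/7 = (⅐)*78 = 78/7)
F(k, j) = 217 - 25*j² + k*(215 + j) (F(k, j) = ((215 + j)*k - 25*j²) + 217 = (k*(215 + j) - 25*j²) + 217 = (-25*j² + k*(215 + j)) + 217 = 217 - 25*j² + k*(215 + j))
F(T(3), 198) + w(-32) = (217 - 25*198² + 215*1 + 198*1) + 78/7 = (217 - 25*39204 + 215 + 198) + 78/7 = (217 - 980100 + 215 + 198) + 78/7 = -979470 + 78/7 = -6856212/7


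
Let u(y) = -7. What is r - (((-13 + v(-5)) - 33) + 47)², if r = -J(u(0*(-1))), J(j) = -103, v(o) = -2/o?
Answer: 2526/25 ≈ 101.04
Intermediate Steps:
r = 103 (r = -1*(-103) = 103)
r - (((-13 + v(-5)) - 33) + 47)² = 103 - (((-13 - 2/(-5)) - 33) + 47)² = 103 - (((-13 - 2*(-⅕)) - 33) + 47)² = 103 - (((-13 + ⅖) - 33) + 47)² = 103 - ((-63/5 - 33) + 47)² = 103 - (-228/5 + 47)² = 103 - (7/5)² = 103 - 1*49/25 = 103 - 49/25 = 2526/25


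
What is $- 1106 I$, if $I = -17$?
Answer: $18802$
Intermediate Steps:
$- 1106 I = \left(-1106\right) \left(-17\right) = 18802$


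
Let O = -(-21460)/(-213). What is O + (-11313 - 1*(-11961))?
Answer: 116564/213 ≈ 547.25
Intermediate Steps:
O = -21460/213 (O = -(-21460)*(-1)/213 = -185*116/213 = -21460/213 ≈ -100.75)
O + (-11313 - 1*(-11961)) = -21460/213 + (-11313 - 1*(-11961)) = -21460/213 + (-11313 + 11961) = -21460/213 + 648 = 116564/213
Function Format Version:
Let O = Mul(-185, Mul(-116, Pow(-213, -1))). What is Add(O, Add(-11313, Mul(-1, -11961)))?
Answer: Rational(116564, 213) ≈ 547.25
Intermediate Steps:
O = Rational(-21460, 213) (O = Mul(-185, Mul(-116, Rational(-1, 213))) = Mul(-185, Rational(116, 213)) = Rational(-21460, 213) ≈ -100.75)
Add(O, Add(-11313, Mul(-1, -11961))) = Add(Rational(-21460, 213), Add(-11313, Mul(-1, -11961))) = Add(Rational(-21460, 213), Add(-11313, 11961)) = Add(Rational(-21460, 213), 648) = Rational(116564, 213)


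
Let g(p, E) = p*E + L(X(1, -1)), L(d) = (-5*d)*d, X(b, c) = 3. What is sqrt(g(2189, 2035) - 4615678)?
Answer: 2*I*sqrt(40277) ≈ 401.38*I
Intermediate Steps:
L(d) = -5*d**2
g(p, E) = -45 + E*p (g(p, E) = p*E - 5*3**2 = E*p - 5*9 = E*p - 45 = -45 + E*p)
sqrt(g(2189, 2035) - 4615678) = sqrt((-45 + 2035*2189) - 4615678) = sqrt((-45 + 4454615) - 4615678) = sqrt(4454570 - 4615678) = sqrt(-161108) = 2*I*sqrt(40277)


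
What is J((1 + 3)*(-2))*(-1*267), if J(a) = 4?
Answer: -1068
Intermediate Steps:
J((1 + 3)*(-2))*(-1*267) = 4*(-1*267) = 4*(-267) = -1068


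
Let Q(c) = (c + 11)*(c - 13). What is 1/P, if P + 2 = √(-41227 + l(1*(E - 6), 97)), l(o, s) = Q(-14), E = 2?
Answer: -1/20575 - I*√41146/41150 ≈ -4.8603e-5 - 0.0049294*I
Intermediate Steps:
Q(c) = (-13 + c)*(11 + c) (Q(c) = (11 + c)*(-13 + c) = (-13 + c)*(11 + c))
l(o, s) = 81 (l(o, s) = -143 + (-14)² - 2*(-14) = -143 + 196 + 28 = 81)
P = -2 + I*√41146 (P = -2 + √(-41227 + 81) = -2 + √(-41146) = -2 + I*√41146 ≈ -2.0 + 202.84*I)
1/P = 1/(-2 + I*√41146)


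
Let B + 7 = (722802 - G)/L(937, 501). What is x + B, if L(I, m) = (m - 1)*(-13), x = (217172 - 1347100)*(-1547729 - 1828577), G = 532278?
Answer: 6199346864638994/1625 ≈ 3.8150e+12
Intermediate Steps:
x = 3814982685968 (x = -1129928*(-3376306) = 3814982685968)
L(I, m) = 13 - 13*m (L(I, m) = (-1 + m)*(-13) = 13 - 13*m)
B = -59006/1625 (B = -7 + (722802 - 1*532278)/(13 - 13*501) = -7 + (722802 - 532278)/(13 - 6513) = -7 + 190524/(-6500) = -7 + 190524*(-1/6500) = -7 - 47631/1625 = -59006/1625 ≈ -36.311)
x + B = 3814982685968 - 59006/1625 = 6199346864638994/1625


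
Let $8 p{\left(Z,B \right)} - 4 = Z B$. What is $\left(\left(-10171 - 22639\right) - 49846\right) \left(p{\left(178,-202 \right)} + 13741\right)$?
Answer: $-764320032$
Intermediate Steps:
$p{\left(Z,B \right)} = \frac{1}{2} + \frac{B Z}{8}$ ($p{\left(Z,B \right)} = \frac{1}{2} + \frac{Z B}{8} = \frac{1}{2} + \frac{B Z}{8}$)
$\left(\left(-10171 - 22639\right) - 49846\right) \left(p{\left(178,-202 \right)} + 13741\right) = \left(\left(-10171 - 22639\right) - 49846\right) \left(\left(\frac{1}{2} + \frac{1}{8} \left(-202\right) 178\right) + 13741\right) = \left(\left(-10171 - 22639\right) - 49846\right) \left(\left(\frac{1}{2} - \frac{8989}{2}\right) + 13741\right) = \left(-32810 - 49846\right) \left(-4494 + 13741\right) = \left(-82656\right) 9247 = -764320032$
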